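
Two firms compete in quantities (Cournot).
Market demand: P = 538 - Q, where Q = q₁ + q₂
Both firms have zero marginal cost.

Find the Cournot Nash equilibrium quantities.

q₁* = q₂* = 179.33; P* = 179.33

Work:
Profit: π_i = P·q_i = (a - q_i - q_j)·q_i
FOC: ∂π_i/∂q_i = a - 2q_i - q_j = 0
Reaction function: q_i = (538 - q_j)/2
Symmetry: q* = 538/3 = 179.33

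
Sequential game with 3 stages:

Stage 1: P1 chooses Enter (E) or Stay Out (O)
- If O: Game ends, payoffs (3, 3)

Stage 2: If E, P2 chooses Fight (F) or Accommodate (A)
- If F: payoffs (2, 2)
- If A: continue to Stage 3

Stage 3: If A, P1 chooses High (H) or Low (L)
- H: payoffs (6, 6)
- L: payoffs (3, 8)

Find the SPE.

SPE: (E, A, H); Outcome (6, 6)

Work:
Stage 3: P1 chooses H (6 vs 3)
Stage 2: P2: F->2, A->6 (anticipating H). Choose A
Stage 1: P1: O->3, E->6 (anticipating A, H). Choose E
SPE path: E -> A -> H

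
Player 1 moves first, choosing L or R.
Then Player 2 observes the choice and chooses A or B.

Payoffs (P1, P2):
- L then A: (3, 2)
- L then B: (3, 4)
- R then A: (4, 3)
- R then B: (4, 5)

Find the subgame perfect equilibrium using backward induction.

P1 plays R, P2 plays B after L and B after R; Payoff (4, 5)

Work:
Backward induction:
After L: P2 chooses B → P1 gets 3
After R: P2 chooses B → P1 gets 4
P1 chooses R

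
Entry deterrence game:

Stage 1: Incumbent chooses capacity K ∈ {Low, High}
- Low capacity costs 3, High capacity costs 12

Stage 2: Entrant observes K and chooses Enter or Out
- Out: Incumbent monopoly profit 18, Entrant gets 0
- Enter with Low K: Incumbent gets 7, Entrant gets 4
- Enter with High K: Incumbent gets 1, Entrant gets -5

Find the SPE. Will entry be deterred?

SPE: (High, Enter|Low, Out|High); Entry deterred. Incumbent net profit = 6

Work:
After Low K: Entrant enters (4 > 0)
After High K: Entrant stays out (-5 < 0)
Incumbent: Low → 7−3=4, High → 18−12=6
Incumbent chooses High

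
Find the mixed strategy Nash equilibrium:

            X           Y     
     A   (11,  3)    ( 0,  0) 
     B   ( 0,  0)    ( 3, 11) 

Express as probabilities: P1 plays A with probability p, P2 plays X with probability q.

p = 0.7857, q = 0.2143

Work:
Find probabilities that make opponent indifferent:
P2 chooses q to make P1 indifferent between A and B
P1 chooses p to make P2 indifferent between X and Y
Mixed NE: P1 plays (A: 0.7857, B: 0.2143), P2 plays (X: 0.2143, Y: 0.7857)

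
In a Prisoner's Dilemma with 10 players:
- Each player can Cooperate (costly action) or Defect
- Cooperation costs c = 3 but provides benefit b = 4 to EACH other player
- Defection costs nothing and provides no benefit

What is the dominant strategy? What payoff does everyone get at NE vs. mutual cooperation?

Dominant: Defect; NE payoff = 0; Coop payoff = 33

Work:
Defect dominates (saves cost c = 3, benefit to others is external)
NE: All defect → everyone gets 0
If all cooperate: each receives (9)×4 - 3 = 33
Social dilemma: 33 > 0 but NE gives 0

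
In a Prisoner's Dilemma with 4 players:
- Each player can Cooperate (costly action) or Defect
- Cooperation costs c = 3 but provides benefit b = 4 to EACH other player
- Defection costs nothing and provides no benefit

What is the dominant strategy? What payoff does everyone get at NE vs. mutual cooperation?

Dominant: Defect; NE payoff = 0; Coop payoff = 9

Work:
Defect dominates (saves cost c = 3, benefit to others is external)
NE: All defect → everyone gets 0
If all cooperate: each receives (3)×4 - 3 = 9
Social dilemma: 9 > 0 but NE gives 0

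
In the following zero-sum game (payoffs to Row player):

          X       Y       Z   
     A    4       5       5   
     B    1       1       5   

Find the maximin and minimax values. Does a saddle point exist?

Maximin = 4, Minimax = 4, Saddle: True

Work:
Row minimums: [4, 1] → maximin = 4
Column maximums: [4, 5, 5] → minimax = 4
Saddle point exists! Game value = 4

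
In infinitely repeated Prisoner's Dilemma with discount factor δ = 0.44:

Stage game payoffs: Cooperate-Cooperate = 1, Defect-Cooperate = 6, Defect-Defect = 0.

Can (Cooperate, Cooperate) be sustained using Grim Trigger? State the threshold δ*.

δ* = 0.8333; since δ = 0.44 < 0.8333, cooperation cannot be sustained

Work:
For Grim Trigger:
Cooperate forever: 1/(1-δ)
Defect then punished: 6 + 0·δ/(1-δ)
Need: 1/(1-δ) ≥ 6 + 0·δ/(1-δ)
Solving: δ ≥ (T-R)/(T-P) = (6-1)/(6-0) = 0.8333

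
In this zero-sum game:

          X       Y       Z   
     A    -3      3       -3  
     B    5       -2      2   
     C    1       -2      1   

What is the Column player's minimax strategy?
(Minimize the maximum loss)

Column should play Z, value = 2

Work:
Column player minimizes Row's maximum payoff:
Column X: max payoff to Row = 5
Column Y: max payoff to Row = 3
Column Z: max payoff to Row = 2
Minimum is 2, achieved by column Z.
Minimax strategy: Z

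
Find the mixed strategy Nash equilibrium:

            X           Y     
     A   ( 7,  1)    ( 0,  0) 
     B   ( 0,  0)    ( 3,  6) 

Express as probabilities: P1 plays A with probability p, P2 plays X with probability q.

p = 0.8571, q = 0.3

Work:
Find probabilities that make opponent indifferent:
P2 chooses q to make P1 indifferent between A and B
P1 chooses p to make P2 indifferent between X and Y
Mixed NE: P1 plays (A: 0.8571, B: 0.1429), P2 plays (X: 0.3, Y: 0.7)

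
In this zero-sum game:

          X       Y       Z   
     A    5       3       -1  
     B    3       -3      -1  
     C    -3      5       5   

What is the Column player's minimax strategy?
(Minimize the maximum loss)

Column should play X or Y or Z (all achieve the minimum), value = 5

Work:
Column player minimizes Row's maximum payoff:
Column X: max payoff to Row = 5
Column Y: max payoff to Row = 5
Column Z: max payoff to Row = 5
Minimum is 5, achieved by columns X, Y, Z (tied).
Each of X or Y or Z is a minimax strategy.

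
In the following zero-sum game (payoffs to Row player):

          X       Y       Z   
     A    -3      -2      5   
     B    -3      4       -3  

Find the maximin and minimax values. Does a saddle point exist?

Maximin = -3, Minimax = -3, Saddle: True

Work:
Row minimums: [-3, -3] → maximin = -3
Column maximums: [-3, 4, 5] → minimax = -3
Saddle point exists! Game value = -3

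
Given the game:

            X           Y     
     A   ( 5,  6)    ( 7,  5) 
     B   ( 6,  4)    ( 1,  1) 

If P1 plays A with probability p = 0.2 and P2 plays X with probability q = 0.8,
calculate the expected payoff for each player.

E[P1] = 5.08, E[P2] = 3.88

Work:
E[P1] = p·q·π₁(A,X) + p·(1-q)·π₁(A,Y) + (1-p)·q·π₁(B,X) + (1-p)·(1-q)·π₁(B,Y)
= 0.2·0.8·5 + 0.2·0.2·7 + 0.8·0.8·6 + 0.8·0.2·1
= 5.08

E[P2] = 3.88 (similar calculation)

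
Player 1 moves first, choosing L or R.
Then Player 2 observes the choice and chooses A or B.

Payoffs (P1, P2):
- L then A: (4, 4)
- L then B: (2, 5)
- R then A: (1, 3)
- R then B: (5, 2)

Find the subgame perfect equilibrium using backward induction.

P1 plays L, P2 plays B after L and A after R; Payoff (2, 5)

Work:
Backward induction:
After L: P2 chooses B → P1 gets 2
After R: P2 chooses A → P1 gets 1
P1 chooses L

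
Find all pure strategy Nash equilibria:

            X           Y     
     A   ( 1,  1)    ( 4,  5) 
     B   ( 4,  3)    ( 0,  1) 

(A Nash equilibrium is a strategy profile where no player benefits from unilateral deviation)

Nash equilibrium: (A, Y), (B, X)

Work:
Best responses:
  P1 vs X: payoffs [1, 4] → best response B (payoff 4)
  P1 vs Y: payoffs [4, 0] → best response A (payoff 4)
  P2 vs A: payoffs [1, 5] → best response Y (payoff 5)
  P2 vs B: payoffs [3, 1] → best response X (payoff 3)
Mutual best responses: (A,Y), (B,X) → Nash equilibria.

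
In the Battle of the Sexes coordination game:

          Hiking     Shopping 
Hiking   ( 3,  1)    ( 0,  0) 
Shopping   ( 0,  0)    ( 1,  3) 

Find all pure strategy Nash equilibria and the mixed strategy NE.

Pure NE: (Hiking, Hiking) and (Shopping, Shopping); Mixed NE: p = 0.75, q = 0.25

Work:
Check pure NE:
(Hiking, Hiking): (3, 1) - no unilateral deviation beneficial
(Shopping, Shopping): (1, 3) - no unilateral deviation beneficial
Mixed NE: P1 plays Hiking with p = 0.75, P2 plays Hiking with q = 0.25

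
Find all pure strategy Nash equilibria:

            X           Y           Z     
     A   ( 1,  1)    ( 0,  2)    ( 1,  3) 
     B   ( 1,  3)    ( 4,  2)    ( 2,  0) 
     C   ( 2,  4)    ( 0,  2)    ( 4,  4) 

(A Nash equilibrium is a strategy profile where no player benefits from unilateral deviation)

Nash equilibrium: (C, X), (C, Z)

Work:
Best responses:
  P1 vs X: payoffs [1, 1, 2] → best response C (payoff 2)
  P1 vs Y: payoffs [0, 4, 0] → best response B (payoff 4)
  P1 vs Z: payoffs [1, 2, 4] → best response C (payoff 4)
  P2 vs A: payoffs [1, 2, 3] → best response Z (payoff 3)
  P2 vs B: payoffs [3, 2, 0] → best response X (payoff 3)
  P2 vs C: payoffs [4, 2, 4] → best response X/Z (payoff 4)
Mutual best responses: (C,X), (C,Z) → Nash equilibria.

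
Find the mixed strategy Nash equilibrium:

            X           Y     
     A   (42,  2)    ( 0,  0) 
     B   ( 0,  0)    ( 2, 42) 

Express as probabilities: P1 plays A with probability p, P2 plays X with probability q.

p = 0.9545, q = 0.0455

Work:
Find probabilities that make opponent indifferent:
P2 chooses q to make P1 indifferent between A and B
P1 chooses p to make P2 indifferent between X and Y
Mixed NE: P1 plays (A: 0.9545, B: 0.0455), P2 plays (X: 0.0455, Y: 0.9545)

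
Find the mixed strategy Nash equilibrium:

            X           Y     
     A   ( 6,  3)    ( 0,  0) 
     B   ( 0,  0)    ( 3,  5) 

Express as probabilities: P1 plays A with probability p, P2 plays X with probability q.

p = 0.625, q = 0.3333

Work:
Find probabilities that make opponent indifferent:
P2 chooses q to make P1 indifferent between A and B
P1 chooses p to make P2 indifferent between X and Y
Mixed NE: P1 plays (A: 0.625, B: 0.375), P2 plays (X: 0.3333, Y: 0.6667)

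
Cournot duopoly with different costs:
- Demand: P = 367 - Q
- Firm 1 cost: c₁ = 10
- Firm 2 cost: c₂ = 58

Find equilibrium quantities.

q₁* = 135.0, q₂* = 87.0

Work:
Reaction: q₁ = (367 - 10 - q₂)/2
Reaction: q₂ = (367 - 58 - q₁)/2
Solve simultaneously:
q₁* = (367 - 2×10 + 58)/3 = 135.0
q₂* = (367 - 2×58 + 10)/3 = 87.0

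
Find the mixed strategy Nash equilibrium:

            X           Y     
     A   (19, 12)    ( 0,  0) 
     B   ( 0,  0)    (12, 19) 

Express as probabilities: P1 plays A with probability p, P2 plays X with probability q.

p = 0.6129, q = 0.3871

Work:
Find probabilities that make opponent indifferent:
P2 chooses q to make P1 indifferent between A and B
P1 chooses p to make P2 indifferent between X and Y
Mixed NE: P1 plays (A: 0.6129, B: 0.3871), P2 plays (X: 0.3871, Y: 0.6129)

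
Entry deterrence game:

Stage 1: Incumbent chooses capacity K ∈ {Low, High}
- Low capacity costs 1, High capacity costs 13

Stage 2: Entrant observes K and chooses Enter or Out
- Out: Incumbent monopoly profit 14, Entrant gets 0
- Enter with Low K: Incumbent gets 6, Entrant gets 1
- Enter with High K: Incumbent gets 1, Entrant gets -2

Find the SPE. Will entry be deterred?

SPE: (Low, Enter|Low, Out|High); Entry not deterred. Incumbent net profit = 5, Entrant gets 1

Work:
After Low K: Entrant enters (1 > 0)
After High K: Entrant stays out (-2 < 0)
Incumbent: Low → 6−1=5, High → 14−13=1
Incumbent chooses Low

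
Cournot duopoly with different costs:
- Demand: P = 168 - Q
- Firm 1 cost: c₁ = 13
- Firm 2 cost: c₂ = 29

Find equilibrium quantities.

q₁* = 57.0, q₂* = 41.0

Work:
Reaction: q₁ = (168 - 13 - q₂)/2
Reaction: q₂ = (168 - 29 - q₁)/2
Solve simultaneously:
q₁* = (168 - 2×13 + 29)/3 = 57.0
q₂* = (168 - 2×29 + 13)/3 = 41.0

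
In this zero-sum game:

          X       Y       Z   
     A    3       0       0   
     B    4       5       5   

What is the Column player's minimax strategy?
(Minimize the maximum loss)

Column should play X, value = 4

Work:
Column player minimizes Row's maximum payoff:
Column X: max payoff to Row = 4
Column Y: max payoff to Row = 5
Column Z: max payoff to Row = 5
Minimum is 4, achieved by column X.
Minimax strategy: X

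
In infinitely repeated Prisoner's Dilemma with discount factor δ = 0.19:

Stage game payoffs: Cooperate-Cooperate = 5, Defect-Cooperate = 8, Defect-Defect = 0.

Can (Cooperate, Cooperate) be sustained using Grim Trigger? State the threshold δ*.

δ* = 0.375; since δ = 0.19 < 0.375, cooperation cannot be sustained

Work:
For Grim Trigger:
Cooperate forever: 5/(1-δ)
Defect then punished: 8 + 0·δ/(1-δ)
Need: 5/(1-δ) ≥ 8 + 0·δ/(1-δ)
Solving: δ ≥ (T-R)/(T-P) = (8-5)/(8-0) = 0.375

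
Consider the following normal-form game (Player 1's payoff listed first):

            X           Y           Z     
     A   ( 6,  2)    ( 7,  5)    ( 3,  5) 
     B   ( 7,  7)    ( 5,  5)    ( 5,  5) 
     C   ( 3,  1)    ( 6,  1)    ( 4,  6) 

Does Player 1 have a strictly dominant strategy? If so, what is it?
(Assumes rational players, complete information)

No strictly dominant strategy exists for Player 1

Work:
A strategy strictly dominates another if it gives a strictly higher payoff against every opponent action. Compare each pair of P1's strategies column-by-column:
  A vs B: [6 vs 7, 7 vs 5, 3 vs 5] → A does not strictly dominate B (column X: 6 ≤ 7)
  A vs C: [6 vs 3, 7 vs 6, 3 vs 4] → A does not strictly dominate C (column Z: 3 ≤ 4)
  B vs A: [7 vs 6, 5 vs 7, 5 vs 3] → B does not strictly dominate A (column Y: 5 ≤ 7)
  B vs C: [7 vs 3, 5 vs 6, 5 vs 4] → B does not strictly dominate C (column Y: 5 ≤ 6)
  C vs A: [3 vs 6, 6 vs 7, 4 vs 3] → C does not strictly dominate A (column X: 3 ≤ 6)
  C vs B: [3 vs 7, 6 vs 5, 4 vs 5] → C does not strictly dominate B (column X: 3 ≤ 7)
No single strategy strictly dominates all others → no strictly dominant strategy.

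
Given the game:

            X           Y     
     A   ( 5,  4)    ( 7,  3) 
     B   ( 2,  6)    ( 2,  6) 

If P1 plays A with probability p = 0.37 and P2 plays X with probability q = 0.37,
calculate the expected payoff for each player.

E[P1] = 3.5762, E[P2] = 5.0269

Work:
E[P1] = p·q·π₁(A,X) + p·(1-q)·π₁(A,Y) + (1-p)·q·π₁(B,X) + (1-p)·(1-q)·π₁(B,Y)
= 0.37·0.37·5 + 0.37·0.63·7 + 0.63·0.37·2 + 0.63·0.63·2
= 3.5762

E[P2] = 5.0269 (similar calculation)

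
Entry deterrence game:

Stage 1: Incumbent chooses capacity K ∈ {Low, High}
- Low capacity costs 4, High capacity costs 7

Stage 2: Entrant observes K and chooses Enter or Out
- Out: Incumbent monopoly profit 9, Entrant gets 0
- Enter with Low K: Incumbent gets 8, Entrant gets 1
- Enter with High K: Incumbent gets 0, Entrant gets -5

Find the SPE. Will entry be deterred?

SPE: (Low, Enter|Low, Out|High); Entry not deterred. Incumbent net profit = 4, Entrant gets 1

Work:
After Low K: Entrant enters (1 > 0)
After High K: Entrant stays out (-5 < 0)
Incumbent: Low → 8−4=4, High → 9−7=2
Incumbent chooses Low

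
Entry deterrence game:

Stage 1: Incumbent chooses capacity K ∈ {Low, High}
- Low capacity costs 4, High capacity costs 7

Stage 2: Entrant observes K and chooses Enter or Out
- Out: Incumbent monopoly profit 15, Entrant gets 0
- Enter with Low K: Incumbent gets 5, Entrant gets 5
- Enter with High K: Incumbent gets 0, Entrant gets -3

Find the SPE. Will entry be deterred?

SPE: (High, Enter|Low, Out|High); Entry deterred. Incumbent net profit = 8

Work:
After Low K: Entrant enters (5 > 0)
After High K: Entrant stays out (-3 < 0)
Incumbent: Low → 5−4=1, High → 15−7=8
Incumbent chooses High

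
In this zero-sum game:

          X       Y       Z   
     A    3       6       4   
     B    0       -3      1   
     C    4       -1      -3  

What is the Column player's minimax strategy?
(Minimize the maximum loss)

Column should play X or Z (all achieve the minimum), value = 4

Work:
Column player minimizes Row's maximum payoff:
Column X: max payoff to Row = 4
Column Y: max payoff to Row = 6
Column Z: max payoff to Row = 4
Minimum is 4, achieved by columns X, Z (tied).
Each of X or Z is a minimax strategy.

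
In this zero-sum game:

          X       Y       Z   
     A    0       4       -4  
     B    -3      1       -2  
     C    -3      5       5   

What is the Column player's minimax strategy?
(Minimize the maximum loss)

Column should play X, value = 0

Work:
Column player minimizes Row's maximum payoff:
Column X: max payoff to Row = 0
Column Y: max payoff to Row = 5
Column Z: max payoff to Row = 5
Minimum is 0, achieved by column X.
Minimax strategy: X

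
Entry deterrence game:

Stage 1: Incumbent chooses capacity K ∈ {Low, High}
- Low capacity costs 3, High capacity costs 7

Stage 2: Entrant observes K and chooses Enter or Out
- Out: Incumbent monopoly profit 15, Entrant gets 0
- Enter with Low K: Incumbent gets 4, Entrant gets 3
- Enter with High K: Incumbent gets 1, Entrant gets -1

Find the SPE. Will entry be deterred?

SPE: (High, Enter|Low, Out|High); Entry deterred. Incumbent net profit = 8

Work:
After Low K: Entrant enters (3 > 0)
After High K: Entrant stays out (-1 < 0)
Incumbent: Low → 4−3=1, High → 15−7=8
Incumbent chooses High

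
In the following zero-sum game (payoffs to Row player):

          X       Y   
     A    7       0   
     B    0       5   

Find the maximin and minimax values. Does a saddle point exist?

Maximin = 0, Minimax = 5, Saddle: False

Work:
Row minimums: [0, 0] → maximin = 0
Column maximums: [7, 5] → minimax = 5
No saddle point (maximin ≠ minimax). Mixed strategy needed.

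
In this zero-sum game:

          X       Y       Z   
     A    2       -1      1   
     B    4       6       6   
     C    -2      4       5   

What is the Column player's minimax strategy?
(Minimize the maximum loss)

Column should play X, value = 4

Work:
Column player minimizes Row's maximum payoff:
Column X: max payoff to Row = 4
Column Y: max payoff to Row = 6
Column Z: max payoff to Row = 6
Minimum is 4, achieved by column X.
Minimax strategy: X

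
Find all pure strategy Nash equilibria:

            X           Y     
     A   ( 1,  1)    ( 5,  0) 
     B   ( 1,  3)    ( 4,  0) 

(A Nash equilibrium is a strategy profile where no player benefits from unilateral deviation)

Nash equilibrium: (A, X), (B, X)

Work:
Best responses:
  P1 vs X: payoffs [1, 1] → best response A/B (payoff 1)
  P1 vs Y: payoffs [5, 4] → best response A (payoff 5)
  P2 vs A: payoffs [1, 0] → best response X (payoff 1)
  P2 vs B: payoffs [3, 0] → best response X (payoff 3)
Mutual best responses: (A,X), (B,X) → Nash equilibria.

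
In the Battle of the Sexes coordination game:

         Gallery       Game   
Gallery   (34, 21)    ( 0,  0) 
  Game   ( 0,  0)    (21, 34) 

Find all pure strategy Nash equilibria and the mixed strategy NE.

Pure NE: (Gallery, Gallery) and (Game, Game); Mixed NE: p = 0.6182, q = 0.3818

Work:
Check pure NE:
(Gallery, Gallery): (34, 21) - no unilateral deviation beneficial
(Game, Game): (21, 34) - no unilateral deviation beneficial
Mixed NE: P1 plays Gallery with p = 0.6182, P2 plays Gallery with q = 0.3818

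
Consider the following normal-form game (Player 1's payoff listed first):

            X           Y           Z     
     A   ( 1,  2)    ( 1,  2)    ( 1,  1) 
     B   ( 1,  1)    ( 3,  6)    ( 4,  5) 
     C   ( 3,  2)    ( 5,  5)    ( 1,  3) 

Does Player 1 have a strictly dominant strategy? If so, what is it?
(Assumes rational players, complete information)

No strictly dominant strategy exists for Player 1

Work:
A strategy strictly dominates another if it gives a strictly higher payoff against every opponent action. Compare each pair of P1's strategies column-by-column:
  A vs B: [1 vs 1, 1 vs 3, 1 vs 4] → A does not strictly dominate B (column X: 1 ≤ 1)
  A vs C: [1 vs 3, 1 vs 5, 1 vs 1] → A does not strictly dominate C (column X: 1 ≤ 3)
  B vs A: [1 vs 1, 3 vs 1, 4 vs 1] → B does not strictly dominate A (column X: 1 ≤ 1)
  B vs C: [1 vs 3, 3 vs 5, 4 vs 1] → B does not strictly dominate C (column X: 1 ≤ 3)
  C vs A: [3 vs 1, 5 vs 1, 1 vs 1] → C does not strictly dominate A (column Z: 1 ≤ 1)
  C vs B: [3 vs 1, 5 vs 3, 1 vs 4] → C does not strictly dominate B (column Z: 1 ≤ 4)
No single strategy strictly dominates all others → no strictly dominant strategy.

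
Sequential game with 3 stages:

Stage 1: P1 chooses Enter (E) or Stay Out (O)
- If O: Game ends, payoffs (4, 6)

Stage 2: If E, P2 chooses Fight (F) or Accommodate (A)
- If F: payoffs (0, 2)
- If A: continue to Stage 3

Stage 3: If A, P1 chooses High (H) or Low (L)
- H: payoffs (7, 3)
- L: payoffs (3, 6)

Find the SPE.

SPE: (E, A, H); Outcome (7, 3)

Work:
Stage 3: P1 chooses H (7 vs 3)
Stage 2: P2: F->2, A->3 (anticipating H). Choose A
Stage 1: P1: O->4, E->7 (anticipating A, H). Choose E
SPE path: E -> A -> H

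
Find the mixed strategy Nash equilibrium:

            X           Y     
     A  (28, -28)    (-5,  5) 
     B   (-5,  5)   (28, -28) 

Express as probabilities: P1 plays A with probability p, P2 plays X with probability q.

p = 0.5, q = 0.5

Work:
Find probabilities that make opponent indifferent:
P2 chooses q to make P1 indifferent between A and B
P1 chooses p to make P2 indifferent between X and Y
Mixed NE: P1 plays (A: 0.5, B: 0.5), P2 plays (X: 0.5, Y: 0.5)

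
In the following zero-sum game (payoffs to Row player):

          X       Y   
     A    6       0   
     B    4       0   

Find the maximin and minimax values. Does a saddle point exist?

Maximin = 0, Minimax = 0, Saddle: True

Work:
Row minimums: [0, 0] → maximin = 0
Column maximums: [6, 0] → minimax = 0
Saddle point exists! Game value = 0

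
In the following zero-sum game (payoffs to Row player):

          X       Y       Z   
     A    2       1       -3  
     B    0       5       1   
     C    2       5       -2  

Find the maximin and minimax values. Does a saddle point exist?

Maximin = 0, Minimax = 1, Saddle: False

Work:
Row minimums: [-3, 0, -2] → maximin = 0
Column maximums: [2, 5, 1] → minimax = 1
No saddle point (maximin ≠ minimax). Mixed strategy needed.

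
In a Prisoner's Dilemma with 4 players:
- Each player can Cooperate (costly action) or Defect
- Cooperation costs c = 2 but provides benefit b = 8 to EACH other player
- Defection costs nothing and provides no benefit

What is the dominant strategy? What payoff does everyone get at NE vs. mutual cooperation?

Dominant: Defect; NE payoff = 0; Coop payoff = 22

Work:
Defect dominates (saves cost c = 2, benefit to others is external)
NE: All defect → everyone gets 0
If all cooperate: each receives (3)×8 - 2 = 22
Social dilemma: 22 > 0 but NE gives 0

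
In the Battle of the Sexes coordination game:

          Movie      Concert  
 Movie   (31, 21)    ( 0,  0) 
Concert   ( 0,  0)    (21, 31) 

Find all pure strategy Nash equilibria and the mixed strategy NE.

Pure NE: (Movie, Movie) and (Concert, Concert); Mixed NE: p = 0.5962, q = 0.4038

Work:
Check pure NE:
(Movie, Movie): (31, 21) - no unilateral deviation beneficial
(Concert, Concert): (21, 31) - no unilateral deviation beneficial
Mixed NE: P1 plays Movie with p = 0.5962, P2 plays Movie with q = 0.4038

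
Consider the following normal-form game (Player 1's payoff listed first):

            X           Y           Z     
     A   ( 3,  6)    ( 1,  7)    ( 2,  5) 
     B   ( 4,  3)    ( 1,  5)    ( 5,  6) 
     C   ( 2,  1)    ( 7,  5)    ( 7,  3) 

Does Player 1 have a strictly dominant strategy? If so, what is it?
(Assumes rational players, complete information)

No strictly dominant strategy exists for Player 1

Work:
A strategy strictly dominates another if it gives a strictly higher payoff against every opponent action. Compare each pair of P1's strategies column-by-column:
  A vs B: [3 vs 4, 1 vs 1, 2 vs 5] → A does not strictly dominate B (column X: 3 ≤ 4)
  A vs C: [3 vs 2, 1 vs 7, 2 vs 7] → A does not strictly dominate C (column Y: 1 ≤ 7)
  B vs A: [4 vs 3, 1 vs 1, 5 vs 2] → B does not strictly dominate A (column Y: 1 ≤ 1)
  B vs C: [4 vs 2, 1 vs 7, 5 vs 7] → B does not strictly dominate C (column Y: 1 ≤ 7)
  C vs A: [2 vs 3, 7 vs 1, 7 vs 2] → C does not strictly dominate A (column X: 2 ≤ 3)
  C vs B: [2 vs 4, 7 vs 1, 7 vs 5] → C does not strictly dominate B (column X: 2 ≤ 4)
No single strategy strictly dominates all others → no strictly dominant strategy.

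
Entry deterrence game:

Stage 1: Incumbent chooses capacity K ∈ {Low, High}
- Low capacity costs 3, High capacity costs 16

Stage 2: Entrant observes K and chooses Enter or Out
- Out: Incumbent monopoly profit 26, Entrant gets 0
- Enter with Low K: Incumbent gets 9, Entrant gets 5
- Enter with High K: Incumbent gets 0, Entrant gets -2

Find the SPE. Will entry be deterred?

SPE: (High, Enter|Low, Out|High); Entry deterred. Incumbent net profit = 10

Work:
After Low K: Entrant enters (5 > 0)
After High K: Entrant stays out (-2 < 0)
Incumbent: Low → 9−3=6, High → 26−16=10
Incumbent chooses High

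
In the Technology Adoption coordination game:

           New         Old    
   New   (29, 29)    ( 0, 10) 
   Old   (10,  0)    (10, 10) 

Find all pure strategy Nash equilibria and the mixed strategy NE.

Pure NE: (New, New) and (Old, Old); Mixed NE: p = 0.3448, q = 0.3448

Work:
Check pure NE:
(New, New): (29, 29) - no unilateral deviation beneficial
(Old, Old): (10, 10) - no unilateral deviation beneficial
Mixed NE: P1 plays New with p = 0.3448, P2 plays New with q = 0.3448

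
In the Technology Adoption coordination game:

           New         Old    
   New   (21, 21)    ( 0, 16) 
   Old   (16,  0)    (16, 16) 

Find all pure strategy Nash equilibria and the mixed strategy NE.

Pure NE: (New, New) and (Old, Old); Mixed NE: p = 0.7619, q = 0.7619

Work:
Check pure NE:
(New, New): (21, 21) - no unilateral deviation beneficial
(Old, Old): (16, 16) - no unilateral deviation beneficial
Mixed NE: P1 plays New with p = 0.7619, P2 plays New with q = 0.7619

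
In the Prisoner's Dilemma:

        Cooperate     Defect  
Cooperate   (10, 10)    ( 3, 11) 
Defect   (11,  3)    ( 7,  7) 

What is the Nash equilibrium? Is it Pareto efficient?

(Defect, Defect) is NE; not Pareto efficient

Work:
Defect dominates Cooperate for both players:
If P2 cooperates: Defect (11) > Cooperate (10)
If P2 defects: Defect (7) > Cooperate (3)
NE: (Defect, Defect) with payoff (7, 7)
But (Cooperate, Cooperate) = (10, 10) Pareto dominates (7, 7)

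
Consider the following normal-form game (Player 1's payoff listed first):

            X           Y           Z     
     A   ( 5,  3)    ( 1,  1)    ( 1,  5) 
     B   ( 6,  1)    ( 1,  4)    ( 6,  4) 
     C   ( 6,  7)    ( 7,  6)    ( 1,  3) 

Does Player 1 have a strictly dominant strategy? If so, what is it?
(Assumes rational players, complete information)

No strictly dominant strategy exists for Player 1

Work:
A strategy strictly dominates another if it gives a strictly higher payoff against every opponent action. Compare each pair of P1's strategies column-by-column:
  A vs B: [5 vs 6, 1 vs 1, 1 vs 6] → A does not strictly dominate B (column X: 5 ≤ 6)
  A vs C: [5 vs 6, 1 vs 7, 1 vs 1] → A does not strictly dominate C (column X: 5 ≤ 6)
  B vs A: [6 vs 5, 1 vs 1, 6 vs 1] → B does not strictly dominate A (column Y: 1 ≤ 1)
  B vs C: [6 vs 6, 1 vs 7, 6 vs 1] → B does not strictly dominate C (column X: 6 ≤ 6)
  C vs A: [6 vs 5, 7 vs 1, 1 vs 1] → C does not strictly dominate A (column Z: 1 ≤ 1)
  C vs B: [6 vs 6, 7 vs 1, 1 vs 6] → C does not strictly dominate B (column X: 6 ≤ 6)
No single strategy strictly dominates all others → no strictly dominant strategy.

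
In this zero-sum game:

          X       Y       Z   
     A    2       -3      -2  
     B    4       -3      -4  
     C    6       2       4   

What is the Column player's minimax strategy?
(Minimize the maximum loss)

Column should play Y, value = 2

Work:
Column player minimizes Row's maximum payoff:
Column X: max payoff to Row = 6
Column Y: max payoff to Row = 2
Column Z: max payoff to Row = 4
Minimum is 2, achieved by column Y.
Minimax strategy: Y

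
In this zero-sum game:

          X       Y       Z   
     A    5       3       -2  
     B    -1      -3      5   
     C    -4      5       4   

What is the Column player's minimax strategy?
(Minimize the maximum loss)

Column should play X or Y or Z (all achieve the minimum), value = 5

Work:
Column player minimizes Row's maximum payoff:
Column X: max payoff to Row = 5
Column Y: max payoff to Row = 5
Column Z: max payoff to Row = 5
Minimum is 5, achieved by columns X, Y, Z (tied).
Each of X or Y or Z is a minimax strategy.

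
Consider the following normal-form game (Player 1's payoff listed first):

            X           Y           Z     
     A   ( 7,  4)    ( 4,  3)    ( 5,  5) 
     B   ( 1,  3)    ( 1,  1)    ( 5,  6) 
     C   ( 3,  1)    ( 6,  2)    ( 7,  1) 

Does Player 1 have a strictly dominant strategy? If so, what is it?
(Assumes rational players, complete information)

No strictly dominant strategy exists for Player 1

Work:
A strategy strictly dominates another if it gives a strictly higher payoff against every opponent action. Compare each pair of P1's strategies column-by-column:
  A vs B: [7 vs 1, 4 vs 1, 5 vs 5] → A does not strictly dominate B (column Z: 5 ≤ 5)
  A vs C: [7 vs 3, 4 vs 6, 5 vs 7] → A does not strictly dominate C (column Y: 4 ≤ 6)
  B vs A: [1 vs 7, 1 vs 4, 5 vs 5] → B does not strictly dominate A (column X: 1 ≤ 7)
  B vs C: [1 vs 3, 1 vs 6, 5 vs 7] → B does not strictly dominate C (column X: 1 ≤ 3)
  C vs A: [3 vs 7, 6 vs 4, 7 vs 5] → C does not strictly dominate A (column X: 3 ≤ 7)
  C vs B: [3 vs 1, 6 vs 1, 7 vs 5] → C strictly dominates B
No single strategy strictly dominates all others → no strictly dominant strategy.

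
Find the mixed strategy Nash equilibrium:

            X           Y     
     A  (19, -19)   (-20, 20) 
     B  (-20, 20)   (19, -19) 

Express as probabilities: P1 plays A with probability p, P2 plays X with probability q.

p = 0.5, q = 0.5

Work:
Find probabilities that make opponent indifferent:
P2 chooses q to make P1 indifferent between A and B
P1 chooses p to make P2 indifferent between X and Y
Mixed NE: P1 plays (A: 0.5, B: 0.5), P2 plays (X: 0.5, Y: 0.5)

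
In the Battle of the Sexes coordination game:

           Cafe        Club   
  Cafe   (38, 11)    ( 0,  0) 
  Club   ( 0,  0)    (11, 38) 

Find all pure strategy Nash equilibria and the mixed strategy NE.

Pure NE: (Cafe, Cafe) and (Club, Club); Mixed NE: p = 0.7755, q = 0.2245

Work:
Check pure NE:
(Cafe, Cafe): (38, 11) - no unilateral deviation beneficial
(Club, Club): (11, 38) - no unilateral deviation beneficial
Mixed NE: P1 plays Cafe with p = 0.7755, P2 plays Cafe with q = 0.2245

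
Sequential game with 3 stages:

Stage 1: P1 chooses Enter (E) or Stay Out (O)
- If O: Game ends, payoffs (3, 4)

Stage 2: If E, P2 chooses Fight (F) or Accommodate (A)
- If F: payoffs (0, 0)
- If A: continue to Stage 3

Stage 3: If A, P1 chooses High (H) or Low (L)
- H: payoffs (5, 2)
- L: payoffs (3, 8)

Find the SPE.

SPE: (E, A, H); Outcome (5, 2)

Work:
Stage 3: P1 chooses H (5 vs 3)
Stage 2: P2: F->0, A->2 (anticipating H). Choose A
Stage 1: P1: O->3, E->5 (anticipating A, H). Choose E
SPE path: E -> A -> H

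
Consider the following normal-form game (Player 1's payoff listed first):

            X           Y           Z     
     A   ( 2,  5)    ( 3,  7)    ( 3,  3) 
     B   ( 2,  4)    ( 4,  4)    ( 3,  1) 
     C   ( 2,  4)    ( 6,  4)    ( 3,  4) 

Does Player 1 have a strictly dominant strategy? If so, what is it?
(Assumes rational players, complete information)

No strictly dominant strategy exists for Player 1

Work:
A strategy strictly dominates another if it gives a strictly higher payoff against every opponent action. Compare each pair of P1's strategies column-by-column:
  A vs B: [2 vs 2, 3 vs 4, 3 vs 3] → A does not strictly dominate B (column X: 2 ≤ 2)
  A vs C: [2 vs 2, 3 vs 6, 3 vs 3] → A does not strictly dominate C (column X: 2 ≤ 2)
  B vs A: [2 vs 2, 4 vs 3, 3 vs 3] → B does not strictly dominate A (column X: 2 ≤ 2)
  B vs C: [2 vs 2, 4 vs 6, 3 vs 3] → B does not strictly dominate C (column X: 2 ≤ 2)
  C vs A: [2 vs 2, 6 vs 3, 3 vs 3] → C does not strictly dominate A (column X: 2 ≤ 2)
  C vs B: [2 vs 2, 6 vs 4, 3 vs 3] → C does not strictly dominate B (column X: 2 ≤ 2)
No single strategy strictly dominates all others → no strictly dominant strategy.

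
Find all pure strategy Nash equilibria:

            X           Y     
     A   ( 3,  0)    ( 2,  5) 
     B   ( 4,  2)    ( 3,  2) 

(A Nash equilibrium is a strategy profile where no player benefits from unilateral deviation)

Nash equilibrium: (B, X), (B, Y)

Work:
Best responses:
  P1 vs X: payoffs [3, 4] → best response B (payoff 4)
  P1 vs Y: payoffs [2, 3] → best response B (payoff 3)
  P2 vs A: payoffs [0, 5] → best response Y (payoff 5)
  P2 vs B: payoffs [2, 2] → best response X/Y (payoff 2)
Mutual best responses: (B,X), (B,Y) → Nash equilibria.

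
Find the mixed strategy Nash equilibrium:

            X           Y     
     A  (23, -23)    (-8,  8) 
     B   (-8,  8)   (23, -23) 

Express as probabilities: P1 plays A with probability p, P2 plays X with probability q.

p = 0.5, q = 0.5

Work:
Find probabilities that make opponent indifferent:
P2 chooses q to make P1 indifferent between A and B
P1 chooses p to make P2 indifferent between X and Y
Mixed NE: P1 plays (A: 0.5, B: 0.5), P2 plays (X: 0.5, Y: 0.5)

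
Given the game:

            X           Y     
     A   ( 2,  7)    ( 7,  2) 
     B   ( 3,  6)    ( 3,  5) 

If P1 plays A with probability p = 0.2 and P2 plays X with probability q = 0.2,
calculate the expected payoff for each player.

E[P1] = 3.6, E[P2] = 4.76

Work:
E[P1] = p·q·π₁(A,X) + p·(1-q)·π₁(A,Y) + (1-p)·q·π₁(B,X) + (1-p)·(1-q)·π₁(B,Y)
= 0.2·0.2·2 + 0.2·0.8·7 + 0.8·0.2·3 + 0.8·0.8·3
= 3.6

E[P2] = 4.76 (similar calculation)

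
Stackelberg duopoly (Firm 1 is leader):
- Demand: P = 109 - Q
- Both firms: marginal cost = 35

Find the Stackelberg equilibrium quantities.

q₁* (leader) = 37.0, q₂* (follower) = 18.5

Work:
Follower's reaction: q₂ = (a - c - q₁)/2
Leader substitutes: π₁ = q₁·(a - q₁ - (a-c-q₁)/2 - c)
FOC: q₁* = (109 - 35)/2 = 37.00
Then: q₂* = (109 - 35 - 37.0)/2 = 18.50
Leader has first-mover advantage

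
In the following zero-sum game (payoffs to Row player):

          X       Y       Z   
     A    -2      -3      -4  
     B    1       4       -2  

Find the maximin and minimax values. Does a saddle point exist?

Maximin = -2, Minimax = -2, Saddle: True

Work:
Row minimums: [-4, -2] → maximin = -2
Column maximums: [1, 4, -2] → minimax = -2
Saddle point exists! Game value = -2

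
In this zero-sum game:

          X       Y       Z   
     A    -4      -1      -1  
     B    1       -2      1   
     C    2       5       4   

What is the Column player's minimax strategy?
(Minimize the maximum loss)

Column should play X, value = 2

Work:
Column player minimizes Row's maximum payoff:
Column X: max payoff to Row = 2
Column Y: max payoff to Row = 5
Column Z: max payoff to Row = 4
Minimum is 2, achieved by column X.
Minimax strategy: X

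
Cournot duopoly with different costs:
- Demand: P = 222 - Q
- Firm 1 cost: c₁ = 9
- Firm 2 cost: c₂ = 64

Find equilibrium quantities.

q₁* = 89.33, q₂* = 34.33

Work:
Reaction: q₁ = (222 - 9 - q₂)/2
Reaction: q₂ = (222 - 64 - q₁)/2
Solve simultaneously:
q₁* = (222 - 2×9 + 64)/3 = 89.33
q₂* = (222 - 2×64 + 9)/3 = 34.33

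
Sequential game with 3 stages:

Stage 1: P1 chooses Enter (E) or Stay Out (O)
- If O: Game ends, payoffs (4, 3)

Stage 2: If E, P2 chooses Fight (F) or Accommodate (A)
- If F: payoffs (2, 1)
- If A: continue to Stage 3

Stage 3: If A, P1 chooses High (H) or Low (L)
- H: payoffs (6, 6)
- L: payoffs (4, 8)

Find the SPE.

SPE: (E, A, H); Outcome (6, 6)

Work:
Stage 3: P1 chooses H (6 vs 4)
Stage 2: P2: F->1, A->6 (anticipating H). Choose A
Stage 1: P1: O->4, E->6 (anticipating A, H). Choose E
SPE path: E -> A -> H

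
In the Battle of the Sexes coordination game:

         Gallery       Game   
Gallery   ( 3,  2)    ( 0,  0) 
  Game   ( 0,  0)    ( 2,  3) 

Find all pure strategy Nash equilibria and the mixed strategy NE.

Pure NE: (Gallery, Gallery) and (Game, Game); Mixed NE: p = 0.6, q = 0.4

Work:
Check pure NE:
(Gallery, Gallery): (3, 2) - no unilateral deviation beneficial
(Game, Game): (2, 3) - no unilateral deviation beneficial
Mixed NE: P1 plays Gallery with p = 0.6, P2 plays Gallery with q = 0.4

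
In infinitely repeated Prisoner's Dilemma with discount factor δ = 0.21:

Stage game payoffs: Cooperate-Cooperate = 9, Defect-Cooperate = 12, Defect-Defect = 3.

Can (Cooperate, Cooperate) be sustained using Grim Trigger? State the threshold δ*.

δ* = 0.3333; since δ = 0.21 < 0.3333, cooperation cannot be sustained

Work:
For Grim Trigger:
Cooperate forever: 9/(1-δ)
Defect then punished: 12 + 3·δ/(1-δ)
Need: 9/(1-δ) ≥ 12 + 3·δ/(1-δ)
Solving: δ ≥ (T-R)/(T-P) = (12-9)/(12-3) = 0.3333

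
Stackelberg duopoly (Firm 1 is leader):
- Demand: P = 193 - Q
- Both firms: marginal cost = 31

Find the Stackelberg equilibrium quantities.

q₁* (leader) = 81.0, q₂* (follower) = 40.5

Work:
Follower's reaction: q₂ = (a - c - q₁)/2
Leader substitutes: π₁ = q₁·(a - q₁ - (a-c-q₁)/2 - c)
FOC: q₁* = (193 - 31)/2 = 81.00
Then: q₂* = (193 - 31 - 81.0)/2 = 40.50
Leader has first-mover advantage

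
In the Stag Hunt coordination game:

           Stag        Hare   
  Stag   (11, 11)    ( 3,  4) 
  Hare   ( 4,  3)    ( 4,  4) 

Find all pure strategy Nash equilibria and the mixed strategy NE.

Pure NE: (Stag, Stag) and (Hare, Hare); Mixed NE: p = 0.125, q = 0.125

Work:
Check pure NE:
(Stag, Stag): (11, 11) - no unilateral deviation beneficial
(Hare, Hare): (4, 4) - no unilateral deviation beneficial
Mixed NE: P1 plays Stag with p = 0.125, P2 plays Stag with q = 0.125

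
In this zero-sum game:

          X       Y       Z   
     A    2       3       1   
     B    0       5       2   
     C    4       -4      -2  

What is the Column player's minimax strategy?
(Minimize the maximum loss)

Column should play Z, value = 2

Work:
Column player minimizes Row's maximum payoff:
Column X: max payoff to Row = 4
Column Y: max payoff to Row = 5
Column Z: max payoff to Row = 2
Minimum is 2, achieved by column Z.
Minimax strategy: Z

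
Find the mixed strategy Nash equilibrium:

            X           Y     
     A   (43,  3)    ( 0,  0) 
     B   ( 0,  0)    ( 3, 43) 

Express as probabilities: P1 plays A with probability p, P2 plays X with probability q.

p = 0.9348, q = 0.0652

Work:
Find probabilities that make opponent indifferent:
P2 chooses q to make P1 indifferent between A and B
P1 chooses p to make P2 indifferent between X and Y
Mixed NE: P1 plays (A: 0.9348, B: 0.0652), P2 plays (X: 0.0652, Y: 0.9348)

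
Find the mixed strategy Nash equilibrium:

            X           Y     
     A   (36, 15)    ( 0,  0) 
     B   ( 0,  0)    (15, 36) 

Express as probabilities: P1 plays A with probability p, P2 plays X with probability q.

p = 0.7059, q = 0.2941

Work:
Find probabilities that make opponent indifferent:
P2 chooses q to make P1 indifferent between A and B
P1 chooses p to make P2 indifferent between X and Y
Mixed NE: P1 plays (A: 0.7059, B: 0.2941), P2 plays (X: 0.2941, Y: 0.7059)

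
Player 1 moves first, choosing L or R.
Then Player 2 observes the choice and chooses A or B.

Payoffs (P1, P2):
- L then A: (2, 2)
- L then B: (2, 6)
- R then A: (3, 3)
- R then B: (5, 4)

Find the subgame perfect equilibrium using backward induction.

P1 plays R, P2 plays B after L and B after R; Payoff (5, 4)

Work:
Backward induction:
After L: P2 chooses B → P1 gets 2
After R: P2 chooses B → P1 gets 5
P1 chooses R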